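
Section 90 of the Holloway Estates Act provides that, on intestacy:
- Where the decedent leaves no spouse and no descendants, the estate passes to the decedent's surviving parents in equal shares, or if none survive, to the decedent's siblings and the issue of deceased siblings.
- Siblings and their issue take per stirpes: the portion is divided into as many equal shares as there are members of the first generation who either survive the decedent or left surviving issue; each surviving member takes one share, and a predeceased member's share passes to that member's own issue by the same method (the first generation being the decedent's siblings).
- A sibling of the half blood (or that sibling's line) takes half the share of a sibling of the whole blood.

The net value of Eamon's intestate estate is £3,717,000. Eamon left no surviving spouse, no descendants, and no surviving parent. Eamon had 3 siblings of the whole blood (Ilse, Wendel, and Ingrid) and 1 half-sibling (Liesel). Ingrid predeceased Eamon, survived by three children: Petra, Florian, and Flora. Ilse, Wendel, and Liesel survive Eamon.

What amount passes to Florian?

The entire £3,717,000 passes to the siblings and their issue.
Counting each half-blood sibling's line as half a unit, there are 7/2 units in £3,717,000, so one unit is £1,062,000. Whole-blood lines (Ilse, Wendel, and Ingrid) take £1,062,000 each; half-blood lines (Liesel) take £531,000 each.
Ingrid's share (£1,062,000) is divided into 3 shares of £354,000: Petra, Florian, and Flora each take £354,000.

Florian receives £354,000.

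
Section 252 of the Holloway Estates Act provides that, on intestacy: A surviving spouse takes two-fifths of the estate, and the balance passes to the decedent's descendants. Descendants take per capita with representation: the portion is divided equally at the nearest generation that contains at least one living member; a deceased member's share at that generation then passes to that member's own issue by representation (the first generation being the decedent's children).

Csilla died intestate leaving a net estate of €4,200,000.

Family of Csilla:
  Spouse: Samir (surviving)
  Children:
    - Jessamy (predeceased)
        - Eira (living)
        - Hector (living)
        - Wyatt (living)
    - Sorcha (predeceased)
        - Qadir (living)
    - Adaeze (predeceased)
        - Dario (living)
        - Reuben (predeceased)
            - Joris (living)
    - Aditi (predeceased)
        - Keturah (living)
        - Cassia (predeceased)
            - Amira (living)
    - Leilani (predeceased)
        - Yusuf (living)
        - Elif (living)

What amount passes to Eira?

Samir takes two-fifths of €4,200,000 = €1,680,000. The remaining €2,520,000 passes to the descendants.
No child survives, so the initial division is made at the grandchildren's generation.
The descendants' portion (€2,520,000) is divided into 10 shares of €252,000: Eira, Hector, Wyatt, Qadir, Dario, Keturah, Yusuf, and Elif each take €252,000; Reuben's €252,000 share passes to Reuben's issue; Cassia's €252,000 share passes to Cassia's issue.
Reuben's share (€252,000) passes entirely to Joris.
Cassia's share (€252,000) passes entirely to Amira.

Eira receives €252,000.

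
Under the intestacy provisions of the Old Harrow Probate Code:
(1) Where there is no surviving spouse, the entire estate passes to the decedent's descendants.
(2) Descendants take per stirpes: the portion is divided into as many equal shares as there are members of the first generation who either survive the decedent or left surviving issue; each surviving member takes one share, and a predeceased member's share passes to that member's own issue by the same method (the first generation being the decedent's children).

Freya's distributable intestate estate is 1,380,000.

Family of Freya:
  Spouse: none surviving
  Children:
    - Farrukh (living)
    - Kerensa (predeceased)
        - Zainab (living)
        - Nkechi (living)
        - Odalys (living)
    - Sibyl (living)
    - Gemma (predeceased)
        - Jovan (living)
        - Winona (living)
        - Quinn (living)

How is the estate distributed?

Farrukh: 345,000; Zainab: 115,000; Nkechi: 115,000; Odalys: 115,000; Sibyl: 345,000; Jovan: 115,000; Winona: 115,000; Quinn: 115,000

The entire 1,380,000 passes to the descendants.
That amount (1,380,000) is divided into 4 shares of 345,000: Farrukh and Sibyl each take 345,000; Kerensa's 345,000 share passes to Kerensa's issue; Gemma's 345,000 share passes to Gemma's issue.
Kerensa's share (345,000) is divided into 3 shares of 115,000: Zainab, Nkechi, and Odalys each take 115,000.
Gemma's share (345,000) is divided into 3 shares of 115,000: Jovan, Winona, and Quinn each take 115,000.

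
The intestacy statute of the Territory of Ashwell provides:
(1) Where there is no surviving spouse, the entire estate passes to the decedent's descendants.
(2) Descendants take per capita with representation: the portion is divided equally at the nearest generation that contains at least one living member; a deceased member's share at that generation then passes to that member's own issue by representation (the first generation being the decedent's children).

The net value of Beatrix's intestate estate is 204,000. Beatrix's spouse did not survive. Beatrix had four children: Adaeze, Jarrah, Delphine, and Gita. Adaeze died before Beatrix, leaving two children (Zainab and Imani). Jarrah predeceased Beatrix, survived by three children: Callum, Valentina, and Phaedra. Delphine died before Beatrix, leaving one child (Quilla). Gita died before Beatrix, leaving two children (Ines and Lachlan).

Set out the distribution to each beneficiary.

The entire 204,000 passes to the descendants.
No child survives, so the initial division is made at the grandchildren's generation.
That amount (204,000) is divided into 8 shares of 25,500: Zainab, Imani, Callum, Valentina, Phaedra, Quilla, Ines, and Lachlan each take 25,500.

Zainab: 25,500; Imani: 25,500; Callum: 25,500; Valentina: 25,500; Phaedra: 25,500; Quilla: 25,500; Ines: 25,500; Lachlan: 25,500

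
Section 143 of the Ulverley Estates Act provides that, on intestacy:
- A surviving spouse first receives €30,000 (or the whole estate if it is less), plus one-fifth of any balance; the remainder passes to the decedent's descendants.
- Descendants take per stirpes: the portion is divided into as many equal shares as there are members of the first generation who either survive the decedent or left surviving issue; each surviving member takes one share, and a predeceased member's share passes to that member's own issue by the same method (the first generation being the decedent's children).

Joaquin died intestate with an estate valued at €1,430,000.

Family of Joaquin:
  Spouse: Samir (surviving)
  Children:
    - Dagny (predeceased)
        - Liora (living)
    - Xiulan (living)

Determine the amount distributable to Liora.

Liora receives €560,000.

Samir first takes €30,000, leaving a balance of €1,400,000. Samir then takes one-fifth of the balance (€280,000), for a total of €310,000. The remaining €1,120,000 passes to the descendants.
The descendants' portion (€1,120,000) is divided into 2 shares of €560,000: Xiulan takes €560,000; Dagny's €560,000 share passes to Dagny's issue.
Dagny's share (€560,000) passes entirely to Liora.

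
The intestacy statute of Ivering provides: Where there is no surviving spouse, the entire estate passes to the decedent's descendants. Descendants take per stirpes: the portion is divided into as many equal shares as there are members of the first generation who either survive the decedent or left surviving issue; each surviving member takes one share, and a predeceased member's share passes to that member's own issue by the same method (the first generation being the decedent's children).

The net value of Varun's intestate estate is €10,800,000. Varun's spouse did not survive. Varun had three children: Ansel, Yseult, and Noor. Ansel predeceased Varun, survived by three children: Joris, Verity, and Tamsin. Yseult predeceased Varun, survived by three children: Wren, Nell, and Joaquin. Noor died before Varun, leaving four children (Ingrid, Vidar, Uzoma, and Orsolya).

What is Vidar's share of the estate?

The entire €10,800,000 passes to the descendants.
That amount (€10,800,000) is divided into 3 shares of €3,600,000: Ansel's €3,600,000 share passes to Ansel's issue; Yseult's €3,600,000 share passes to Yseult's issue; Noor's €3,600,000 share passes to Noor's issue.
Ansel's share (€3,600,000) is divided into 3 shares of €1,200,000: Joris, Verity, and Tamsin each take €1,200,000.
Yseult's share (€3,600,000) is divided into 3 shares of €1,200,000: Wren, Nell, and Joaquin each take €1,200,000.
Noor's share (€3,600,000) is divided into 4 shares of €900,000: Ingrid, Vidar, Uzoma, and Orsolya each take €900,000.

Vidar receives €900,000.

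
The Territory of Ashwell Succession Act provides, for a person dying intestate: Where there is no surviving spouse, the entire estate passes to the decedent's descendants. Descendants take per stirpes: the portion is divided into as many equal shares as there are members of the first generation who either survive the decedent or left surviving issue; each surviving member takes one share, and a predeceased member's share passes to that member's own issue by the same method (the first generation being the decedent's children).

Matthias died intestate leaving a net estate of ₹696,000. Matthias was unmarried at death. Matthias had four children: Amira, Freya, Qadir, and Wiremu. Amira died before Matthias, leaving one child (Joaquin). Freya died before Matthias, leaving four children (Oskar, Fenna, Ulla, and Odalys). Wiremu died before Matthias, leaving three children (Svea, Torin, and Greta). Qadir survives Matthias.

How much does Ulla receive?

The entire ₹696,000 passes to the descendants.
That amount (₹696,000) is divided into 4 shares of ₹174,000: Qadir takes ₹174,000; Amira's ₹174,000 share passes to Amira's issue; Freya's ₹174,000 share passes to Freya's issue; Wiremu's ₹174,000 share passes to Wiremu's issue.
Amira's share (₹174,000) passes entirely to Joaquin.
Freya's share (₹174,000) is divided into 4 shares of ₹43,500: Oskar, Fenna, Ulla, and Odalys each take ₹43,500.
Wiremu's share (₹174,000) is divided into 3 shares of ₹58,000: Svea, Torin, and Greta each take ₹58,000.

Ulla receives ₹43,500.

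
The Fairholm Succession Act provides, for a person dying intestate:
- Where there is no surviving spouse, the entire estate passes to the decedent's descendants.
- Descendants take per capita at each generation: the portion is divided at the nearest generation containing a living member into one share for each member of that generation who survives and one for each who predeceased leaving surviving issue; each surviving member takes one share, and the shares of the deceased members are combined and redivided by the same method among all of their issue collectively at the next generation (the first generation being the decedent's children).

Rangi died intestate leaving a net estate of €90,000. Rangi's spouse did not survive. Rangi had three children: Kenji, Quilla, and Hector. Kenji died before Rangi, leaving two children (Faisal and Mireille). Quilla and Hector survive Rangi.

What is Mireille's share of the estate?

The entire €90,000 passes to the descendants.
That amount (€90,000) is divided at the children's generation into 3 shares of €30,000. Quilla and Hector each take €30,000. The remaining share for the deceased Kenji (€30,000) is carried to the next generation.
That pool (€30,000) is divided at the grandchildren's generation equally among Faisal and Mireille: €15,000 each.

Mireille receives €15,000.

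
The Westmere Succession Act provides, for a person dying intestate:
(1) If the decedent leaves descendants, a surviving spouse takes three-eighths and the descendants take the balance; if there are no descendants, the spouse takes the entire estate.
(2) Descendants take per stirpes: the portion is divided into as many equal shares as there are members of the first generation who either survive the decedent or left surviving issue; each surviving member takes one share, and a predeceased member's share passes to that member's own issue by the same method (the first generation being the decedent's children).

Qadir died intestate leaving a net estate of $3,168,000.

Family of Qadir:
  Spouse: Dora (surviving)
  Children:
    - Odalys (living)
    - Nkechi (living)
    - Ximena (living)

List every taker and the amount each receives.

Dora takes three-eighths of $3,168,000 = $1,188,000. The remaining $1,980,000 passes to the descendants.
The descendants' portion ($1,980,000) is divided into 3 shares of $660,000: Odalys, Nkechi, and Ximena each take $660,000.

Dora: $1,188,000; Odalys: $660,000; Nkechi: $660,000; Ximena: $660,000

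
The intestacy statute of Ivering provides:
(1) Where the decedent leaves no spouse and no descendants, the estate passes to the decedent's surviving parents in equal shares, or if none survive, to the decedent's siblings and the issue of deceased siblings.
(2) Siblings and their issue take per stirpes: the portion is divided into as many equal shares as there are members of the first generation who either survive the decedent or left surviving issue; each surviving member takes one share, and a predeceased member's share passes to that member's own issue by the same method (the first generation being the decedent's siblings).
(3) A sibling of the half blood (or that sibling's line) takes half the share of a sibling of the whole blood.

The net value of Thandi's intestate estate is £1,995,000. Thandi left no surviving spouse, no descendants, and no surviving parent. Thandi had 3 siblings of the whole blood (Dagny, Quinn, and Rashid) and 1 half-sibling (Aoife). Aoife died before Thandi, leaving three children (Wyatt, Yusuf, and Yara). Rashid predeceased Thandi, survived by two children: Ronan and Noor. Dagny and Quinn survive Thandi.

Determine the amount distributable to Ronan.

The entire £1,995,000 passes to the siblings and their issue.
Counting each half-blood sibling's line as half a unit, there are 7/2 units in £1,995,000, so one unit is £570,000. Whole-blood lines (Dagny, Quinn, and Rashid) take £570,000 each; half-blood lines (Aoife) take £285,000 each.
Aoife's share (£285,000) is divided into 3 shares of £95,000: Wyatt, Yusuf, and Yara each take £95,000.
Rashid's share (£570,000) is divided into 2 shares of £285,000: Ronan and Noor each take £285,000.

Ronan receives £285,000.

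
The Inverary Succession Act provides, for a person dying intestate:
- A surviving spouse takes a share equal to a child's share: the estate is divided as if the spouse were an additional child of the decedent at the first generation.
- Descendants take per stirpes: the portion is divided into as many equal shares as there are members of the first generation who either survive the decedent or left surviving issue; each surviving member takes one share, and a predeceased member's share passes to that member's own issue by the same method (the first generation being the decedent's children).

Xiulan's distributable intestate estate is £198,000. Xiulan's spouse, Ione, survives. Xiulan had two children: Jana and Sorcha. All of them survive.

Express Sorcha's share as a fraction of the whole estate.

The spouse counts as an additional share at the children's level, so there are 3 primary shares of £66,000. Ione takes one such share (£66,000).
The children's combined portion (£132,000) is divided into 2 shares of £66,000: Jana and Sorcha each take £66,000.

Sorcha receives 1/3 of the estate.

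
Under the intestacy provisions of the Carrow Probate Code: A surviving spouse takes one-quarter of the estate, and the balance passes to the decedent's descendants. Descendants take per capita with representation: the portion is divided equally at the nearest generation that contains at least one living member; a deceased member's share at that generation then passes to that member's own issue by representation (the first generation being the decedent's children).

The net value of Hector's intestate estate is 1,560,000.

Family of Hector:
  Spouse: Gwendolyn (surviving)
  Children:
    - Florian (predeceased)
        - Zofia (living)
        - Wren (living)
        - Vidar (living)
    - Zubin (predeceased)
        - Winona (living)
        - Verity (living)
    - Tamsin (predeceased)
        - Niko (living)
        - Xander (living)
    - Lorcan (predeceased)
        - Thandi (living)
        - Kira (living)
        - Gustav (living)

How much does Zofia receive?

Zofia receives 117,000.

Gwendolyn takes one-quarter of 1,560,000 = 390,000. The remaining 1,170,000 passes to the descendants.
No child survives, so the initial division is made at the grandchildren's generation.
The descendants' portion (1,170,000) is divided into 10 shares of 117,000: Zofia, Wren, Vidar, Winona, Verity, Niko, Xander, Thandi, Kira, and Gustav each take 117,000.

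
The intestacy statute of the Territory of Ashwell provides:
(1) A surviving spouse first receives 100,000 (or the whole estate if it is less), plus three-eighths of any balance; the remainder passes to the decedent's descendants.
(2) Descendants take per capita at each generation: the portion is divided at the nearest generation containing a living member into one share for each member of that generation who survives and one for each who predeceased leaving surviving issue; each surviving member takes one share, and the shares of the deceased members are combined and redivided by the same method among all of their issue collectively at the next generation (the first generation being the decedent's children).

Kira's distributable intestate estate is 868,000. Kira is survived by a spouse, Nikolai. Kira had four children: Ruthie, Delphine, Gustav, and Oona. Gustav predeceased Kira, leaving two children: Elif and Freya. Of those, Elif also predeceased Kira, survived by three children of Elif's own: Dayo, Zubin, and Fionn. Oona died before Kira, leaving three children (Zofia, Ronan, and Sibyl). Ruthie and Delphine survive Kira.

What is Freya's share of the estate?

Freya receives 48,000.

Nikolai first takes 100,000, leaving a balance of 768,000. Nikolai then takes three-eighths of the balance (288,000), for a total of 388,000. The remaining 480,000 passes to the descendants.
The descendants' portion (480,000) is divided at the children's generation into 4 shares of 120,000. Ruthie and Delphine each take 120,000. The 2 shares of the deceased (Gustav and Oona) are combined into a pool of 240,000.
That pool (240,000) is divided at the grandchildren's generation into 5 shares of 48,000. Freya, Zofia, Ronan, and Sibyl each take 48,000. The remaining share for the deceased Elif (48,000) is carried to the next generation.
That pool (48,000) is divided at the great-grandchildren's generation equally among Dayo, Zubin, and Fionn: 16,000 each.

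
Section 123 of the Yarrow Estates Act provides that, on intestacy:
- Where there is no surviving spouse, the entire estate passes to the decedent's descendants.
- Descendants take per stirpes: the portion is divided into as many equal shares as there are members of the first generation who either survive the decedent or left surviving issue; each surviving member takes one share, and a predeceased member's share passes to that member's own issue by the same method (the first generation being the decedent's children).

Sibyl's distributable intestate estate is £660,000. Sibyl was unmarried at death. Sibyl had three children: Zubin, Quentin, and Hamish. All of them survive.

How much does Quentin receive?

Quentin receives £220,000.

The entire £660,000 passes to the descendants.
That amount (£660,000) is divided into 3 shares of £220,000: Zubin, Quentin, and Hamish each take £220,000.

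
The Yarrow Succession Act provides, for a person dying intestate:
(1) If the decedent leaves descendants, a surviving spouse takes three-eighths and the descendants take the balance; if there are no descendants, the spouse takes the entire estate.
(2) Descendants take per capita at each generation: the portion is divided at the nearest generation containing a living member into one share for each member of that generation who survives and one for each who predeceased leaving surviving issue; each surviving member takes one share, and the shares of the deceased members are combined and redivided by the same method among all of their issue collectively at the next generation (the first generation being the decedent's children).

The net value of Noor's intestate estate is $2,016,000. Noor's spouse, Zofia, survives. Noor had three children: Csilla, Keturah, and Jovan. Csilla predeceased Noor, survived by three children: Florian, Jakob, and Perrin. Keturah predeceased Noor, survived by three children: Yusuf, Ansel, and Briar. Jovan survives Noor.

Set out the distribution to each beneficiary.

Zofia takes three-eighths of $2,016,000 = $756,000. The remaining $1,260,000 passes to the descendants.
The descendants' portion ($1,260,000) is divided at the children's generation into 3 shares of $420,000. Jovan takes $420,000. The 2 shares of the deceased (Csilla and Keturah) are combined into a pool of $840,000.
That pool ($840,000) is divided at the grandchildren's generation equally among Florian, Jakob, Perrin, Yusuf, Ansel, and Briar: $140,000 each.

Zofia: $756,000; Florian: $140,000; Jakob: $140,000; Perrin: $140,000; Yusuf: $140,000; Ansel: $140,000; Briar: $140,000; Jovan: $420,000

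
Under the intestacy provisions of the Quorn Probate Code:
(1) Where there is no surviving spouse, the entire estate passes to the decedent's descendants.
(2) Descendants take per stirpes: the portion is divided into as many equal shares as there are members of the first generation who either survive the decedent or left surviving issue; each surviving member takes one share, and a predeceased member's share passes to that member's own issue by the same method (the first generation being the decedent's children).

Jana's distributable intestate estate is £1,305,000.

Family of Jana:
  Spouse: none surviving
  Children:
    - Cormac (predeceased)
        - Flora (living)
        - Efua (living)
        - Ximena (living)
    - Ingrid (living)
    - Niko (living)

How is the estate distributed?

Flora: £145,000; Efua: £145,000; Ximena: £145,000; Ingrid: £435,000; Niko: £435,000

The entire £1,305,000 passes to the descendants.
That amount (£1,305,000) is divided into 3 shares of £435,000: Ingrid and Niko each take £435,000; Cormac's £435,000 share passes to Cormac's issue.
Cormac's share (£435,000) is divided into 3 shares of £145,000: Flora, Efua, and Ximena each take £145,000.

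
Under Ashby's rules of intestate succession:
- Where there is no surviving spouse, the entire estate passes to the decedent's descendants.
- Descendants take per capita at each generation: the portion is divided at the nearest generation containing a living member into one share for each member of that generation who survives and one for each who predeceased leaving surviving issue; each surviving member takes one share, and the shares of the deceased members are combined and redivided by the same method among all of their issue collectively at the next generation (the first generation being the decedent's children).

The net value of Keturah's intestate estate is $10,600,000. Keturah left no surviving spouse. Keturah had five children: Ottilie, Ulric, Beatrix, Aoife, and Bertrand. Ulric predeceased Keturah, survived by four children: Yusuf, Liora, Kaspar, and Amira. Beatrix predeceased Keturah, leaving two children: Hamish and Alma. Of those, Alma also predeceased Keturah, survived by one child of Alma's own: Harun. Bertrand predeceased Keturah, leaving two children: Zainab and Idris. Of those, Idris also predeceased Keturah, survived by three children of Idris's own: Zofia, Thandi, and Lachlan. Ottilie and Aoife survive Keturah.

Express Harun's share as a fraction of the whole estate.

Harun receives 3/80 of the estate.

The entire $10,600,000 passes to the descendants.
That amount ($10,600,000) is divided at the children's generation into 5 shares of $2,120,000. Ottilie and Aoife each take $2,120,000. The 3 shares of the deceased (Ulric, Beatrix, and Bertrand) are combined into a pool of $6,360,000.
That pool ($6,360,000) is divided at the grandchildren's generation into 8 shares of $795,000. Yusuf, Liora, Kaspar, Amira, Hamish, and Zainab each take $795,000. The 2 shares of the deceased (Alma and Idris) are combined into a pool of $1,590,000.
That pool ($1,590,000) is divided at the great-grandchildren's generation equally among Harun, Zofia, Thandi, and Lachlan: $397,500 each.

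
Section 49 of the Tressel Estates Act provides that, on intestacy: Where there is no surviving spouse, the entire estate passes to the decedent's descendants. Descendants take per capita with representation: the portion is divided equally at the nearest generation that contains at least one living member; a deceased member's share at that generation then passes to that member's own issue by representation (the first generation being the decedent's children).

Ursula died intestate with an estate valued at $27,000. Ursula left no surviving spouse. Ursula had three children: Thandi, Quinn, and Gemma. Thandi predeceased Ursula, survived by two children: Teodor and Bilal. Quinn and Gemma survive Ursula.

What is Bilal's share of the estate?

The entire $27,000 passes to the descendants.
That amount ($27,000) is divided into 3 shares of $9,000: Quinn and Gemma each take $9,000; Thandi's $9,000 share passes to Thandi's issue.
Thandi's share ($9,000) is divided into 2 shares of $4,500: Teodor and Bilal each take $4,500.

Bilal receives $4,500.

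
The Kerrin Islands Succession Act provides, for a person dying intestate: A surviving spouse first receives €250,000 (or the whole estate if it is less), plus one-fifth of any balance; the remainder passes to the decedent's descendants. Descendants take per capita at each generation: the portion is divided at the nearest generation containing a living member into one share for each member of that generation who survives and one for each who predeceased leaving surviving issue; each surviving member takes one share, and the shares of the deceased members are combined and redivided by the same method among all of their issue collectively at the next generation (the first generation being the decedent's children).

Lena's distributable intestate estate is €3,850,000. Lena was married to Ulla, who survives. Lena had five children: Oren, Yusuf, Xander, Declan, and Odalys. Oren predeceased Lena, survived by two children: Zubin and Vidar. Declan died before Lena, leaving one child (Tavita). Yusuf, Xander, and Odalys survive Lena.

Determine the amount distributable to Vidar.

Ulla first takes €250,000, leaving a balance of €3,600,000. Ulla then takes one-fifth of the balance (€720,000), for a total of €970,000. The remaining €2,880,000 passes to the descendants.
The descendants' portion (€2,880,000) is divided at the children's generation into 5 shares of €576,000. Yusuf, Xander, and Odalys each take €576,000. The 2 shares of the deceased (Oren and Declan) are combined into a pool of €1,152,000.
That pool (€1,152,000) is divided at the grandchildren's generation equally among Zubin, Vidar, and Tavita: €384,000 each.

Vidar receives €384,000.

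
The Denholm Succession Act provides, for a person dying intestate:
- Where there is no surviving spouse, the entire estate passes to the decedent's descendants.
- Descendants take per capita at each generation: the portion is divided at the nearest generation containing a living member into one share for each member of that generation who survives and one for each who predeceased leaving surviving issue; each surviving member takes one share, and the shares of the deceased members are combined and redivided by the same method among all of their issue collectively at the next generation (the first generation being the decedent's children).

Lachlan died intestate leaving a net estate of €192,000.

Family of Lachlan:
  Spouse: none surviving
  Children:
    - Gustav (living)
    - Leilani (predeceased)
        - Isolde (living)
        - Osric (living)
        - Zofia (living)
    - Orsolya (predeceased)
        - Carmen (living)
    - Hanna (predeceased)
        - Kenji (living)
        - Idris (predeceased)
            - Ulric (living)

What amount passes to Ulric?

The entire €192,000 passes to the descendants.
That amount (€192,000) is divided at the children's generation into 4 shares of €48,000. Gustav takes €48,000. The 3 shares of the deceased (Leilani, Orsolya, and Hanna) are combined into a pool of €144,000.
That pool (€144,000) is divided at the grandchildren's generation into 6 shares of €24,000. Isolde, Osric, Zofia, Carmen, and Kenji each take €24,000. The remaining share for the deceased Idris (€24,000) is carried to the next generation.
That pool (€24,000) passes entirely to Ulric, the sole taker at the great-grandchildren's generation.

Ulric receives €24,000.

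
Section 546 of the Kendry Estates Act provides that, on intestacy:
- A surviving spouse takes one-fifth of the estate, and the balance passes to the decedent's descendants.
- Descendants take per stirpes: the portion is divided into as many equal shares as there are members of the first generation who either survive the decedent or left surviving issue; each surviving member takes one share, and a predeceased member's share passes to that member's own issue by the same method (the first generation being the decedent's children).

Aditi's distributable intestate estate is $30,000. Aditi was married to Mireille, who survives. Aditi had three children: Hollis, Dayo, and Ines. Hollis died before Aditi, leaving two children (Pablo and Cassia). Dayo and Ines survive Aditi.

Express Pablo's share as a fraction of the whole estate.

Mireille takes one-fifth of $30,000 = $6,000. The remaining $24,000 passes to the descendants.
The descendants' portion ($24,000) is divided into 3 shares of $8,000: Dayo and Ines each take $8,000; Hollis's $8,000 share passes to Hollis's issue.
Hollis's share ($8,000) is divided into 2 shares of $4,000: Pablo and Cassia each take $4,000.

Pablo receives 2/15 of the estate.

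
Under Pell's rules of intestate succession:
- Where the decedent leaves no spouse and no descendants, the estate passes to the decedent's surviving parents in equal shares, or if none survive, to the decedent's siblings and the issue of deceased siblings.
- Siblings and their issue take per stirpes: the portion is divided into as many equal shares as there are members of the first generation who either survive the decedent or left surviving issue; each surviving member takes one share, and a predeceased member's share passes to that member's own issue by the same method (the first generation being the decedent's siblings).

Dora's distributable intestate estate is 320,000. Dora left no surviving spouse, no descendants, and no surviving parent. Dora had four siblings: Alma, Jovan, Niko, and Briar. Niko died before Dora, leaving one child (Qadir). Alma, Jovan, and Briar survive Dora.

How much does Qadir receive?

Qadir receives 80,000.

The entire 320,000 passes to the siblings and their issue.
That amount (320,000) is divided into 4 shares of 80,000: Alma, Jovan, and Briar each take 80,000; Niko's 80,000 share passes to Niko's issue.
Niko's share (80,000) passes entirely to Qadir.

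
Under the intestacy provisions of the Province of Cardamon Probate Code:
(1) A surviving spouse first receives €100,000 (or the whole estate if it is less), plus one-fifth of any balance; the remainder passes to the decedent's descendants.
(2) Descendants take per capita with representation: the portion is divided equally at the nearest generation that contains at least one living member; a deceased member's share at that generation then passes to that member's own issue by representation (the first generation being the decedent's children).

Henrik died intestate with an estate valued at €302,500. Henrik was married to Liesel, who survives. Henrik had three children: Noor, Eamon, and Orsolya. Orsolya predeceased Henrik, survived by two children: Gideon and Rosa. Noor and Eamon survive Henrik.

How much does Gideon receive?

Liesel first takes €100,000, leaving a balance of €202,500. Liesel then takes one-fifth of the balance (€40,500), for a total of €140,500. The remaining €162,000 passes to the descendants.
The descendants' portion (€162,000) is divided into 3 shares of €54,000: Noor and Eamon each take €54,000; Orsolya's €54,000 share passes to Orsolya's issue.
Orsolya's share (€54,000) is divided into 2 shares of €27,000: Gideon and Rosa each take €27,000.

Gideon receives €27,000.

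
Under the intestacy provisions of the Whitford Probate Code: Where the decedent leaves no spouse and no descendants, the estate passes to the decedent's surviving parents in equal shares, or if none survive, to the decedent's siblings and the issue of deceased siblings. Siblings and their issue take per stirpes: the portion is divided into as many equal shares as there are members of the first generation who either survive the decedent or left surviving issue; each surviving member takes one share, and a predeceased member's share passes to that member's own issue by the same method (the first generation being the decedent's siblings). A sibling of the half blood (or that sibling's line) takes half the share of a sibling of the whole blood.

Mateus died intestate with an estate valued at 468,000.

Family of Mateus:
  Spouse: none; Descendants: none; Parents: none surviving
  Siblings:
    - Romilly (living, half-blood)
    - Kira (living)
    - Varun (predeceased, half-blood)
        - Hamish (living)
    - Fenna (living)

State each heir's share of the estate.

The entire 468,000 passes to the siblings and their issue.
Counting each half-blood sibling's line as half a unit, there are 3 units in 468,000, so one unit is 156,000. Whole-blood lines (Kira and Fenna) take 156,000 each; half-blood lines (Romilly and Varun) take 78,000 each.
Varun's share (78,000) passes entirely to Hamish.

Romilly: 78,000; Kira: 156,000; Hamish: 78,000; Fenna: 156,000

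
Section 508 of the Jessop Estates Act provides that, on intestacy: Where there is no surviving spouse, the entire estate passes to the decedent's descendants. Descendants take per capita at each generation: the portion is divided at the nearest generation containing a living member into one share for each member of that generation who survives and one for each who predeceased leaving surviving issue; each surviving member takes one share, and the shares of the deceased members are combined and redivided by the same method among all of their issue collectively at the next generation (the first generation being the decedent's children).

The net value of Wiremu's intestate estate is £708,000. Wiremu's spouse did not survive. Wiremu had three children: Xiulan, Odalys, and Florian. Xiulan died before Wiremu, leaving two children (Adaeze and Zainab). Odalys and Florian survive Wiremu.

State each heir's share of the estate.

Adaeze: £118,000; Zainab: £118,000; Odalys: £236,000; Florian: £236,000

The entire £708,000 passes to the descendants.
That amount (£708,000) is divided at the children's generation into 3 shares of £236,000. Odalys and Florian each take £236,000. The remaining share for the deceased Xiulan (£236,000) is carried to the next generation.
That pool (£236,000) is divided at the grandchildren's generation equally among Adaeze and Zainab: £118,000 each.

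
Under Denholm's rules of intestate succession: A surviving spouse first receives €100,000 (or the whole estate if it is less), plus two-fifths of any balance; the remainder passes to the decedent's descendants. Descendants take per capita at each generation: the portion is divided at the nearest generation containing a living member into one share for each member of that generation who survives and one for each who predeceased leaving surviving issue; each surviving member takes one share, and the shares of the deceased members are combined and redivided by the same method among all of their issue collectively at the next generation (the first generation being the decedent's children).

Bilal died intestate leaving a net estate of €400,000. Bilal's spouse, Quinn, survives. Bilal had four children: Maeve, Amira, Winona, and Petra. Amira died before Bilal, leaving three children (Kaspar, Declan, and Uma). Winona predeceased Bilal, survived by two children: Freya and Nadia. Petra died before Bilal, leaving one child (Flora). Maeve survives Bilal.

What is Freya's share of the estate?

Freya receives €22,500.

Quinn first takes €100,000, leaving a balance of €300,000. Quinn then takes two-fifths of the balance (€120,000), for a total of €220,000. The remaining €180,000 passes to the descendants.
The descendants' portion (€180,000) is divided at the children's generation into 4 shares of €45,000. Maeve takes €45,000. The 3 shares of the deceased (Amira, Winona, and Petra) are combined into a pool of €135,000.
That pool (€135,000) is divided at the grandchildren's generation equally among Kaspar, Declan, Uma, Freya, Nadia, and Flora: €22,500 each.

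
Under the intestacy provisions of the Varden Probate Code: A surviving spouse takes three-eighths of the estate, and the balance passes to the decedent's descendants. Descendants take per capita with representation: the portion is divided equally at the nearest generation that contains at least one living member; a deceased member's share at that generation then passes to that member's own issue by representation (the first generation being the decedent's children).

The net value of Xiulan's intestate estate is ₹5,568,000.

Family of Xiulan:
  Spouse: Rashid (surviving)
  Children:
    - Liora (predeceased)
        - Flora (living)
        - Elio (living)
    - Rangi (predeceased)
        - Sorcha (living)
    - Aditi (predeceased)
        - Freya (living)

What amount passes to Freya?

Freya receives ₹870,000.

Rashid takes three-eighths of ₹5,568,000 = ₹2,088,000. The remaining ₹3,480,000 passes to the descendants.
No child survives, so the initial division is made at the grandchildren's generation.
The descendants' portion (₹3,480,000) is divided into 4 shares of ₹870,000: Flora, Elio, Sorcha, and Freya each take ₹870,000.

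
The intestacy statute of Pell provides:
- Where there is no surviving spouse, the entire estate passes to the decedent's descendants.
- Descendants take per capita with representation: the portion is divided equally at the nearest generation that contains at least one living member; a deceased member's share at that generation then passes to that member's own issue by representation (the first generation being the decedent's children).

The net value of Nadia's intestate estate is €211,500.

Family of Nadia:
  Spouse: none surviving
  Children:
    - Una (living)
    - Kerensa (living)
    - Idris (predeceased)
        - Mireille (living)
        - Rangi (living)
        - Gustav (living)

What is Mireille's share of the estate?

Mireille receives €23,500.

The entire €211,500 passes to the descendants.
That amount (€211,500) is divided into 3 shares of €70,500: Una and Kerensa each take €70,500; Idris's €70,500 share passes to Idris's issue.
Idris's share (€70,500) is divided into 3 shares of €23,500: Mireille, Rangi, and Gustav each take €23,500.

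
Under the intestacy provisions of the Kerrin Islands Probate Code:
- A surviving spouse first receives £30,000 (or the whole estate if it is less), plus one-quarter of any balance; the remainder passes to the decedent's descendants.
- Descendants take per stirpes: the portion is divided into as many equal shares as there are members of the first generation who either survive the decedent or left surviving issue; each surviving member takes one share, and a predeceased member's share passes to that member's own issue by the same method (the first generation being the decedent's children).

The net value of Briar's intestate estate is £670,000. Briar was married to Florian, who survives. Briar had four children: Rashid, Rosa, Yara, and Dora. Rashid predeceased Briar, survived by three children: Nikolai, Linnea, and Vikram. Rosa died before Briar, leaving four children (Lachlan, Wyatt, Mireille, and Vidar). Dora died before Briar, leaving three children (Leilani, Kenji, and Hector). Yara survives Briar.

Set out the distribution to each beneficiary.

Florian first takes £30,000, leaving a balance of £640,000. Florian then takes one-quarter of the balance (£160,000), for a total of £190,000. The remaining £480,000 passes to the descendants.
The descendants' portion (£480,000) is divided into 4 shares of £120,000: Yara takes £120,000; Rashid's £120,000 share passes to Rashid's issue; Rosa's £120,000 share passes to Rosa's issue; Dora's £120,000 share passes to Dora's issue.
Rashid's share (£120,000) is divided into 3 shares of £40,000: Nikolai, Linnea, and Vikram each take £40,000.
Rosa's share (£120,000) is divided into 4 shares of £30,000: Lachlan, Wyatt, Mireille, and Vidar each take £30,000.
Dora's share (£120,000) is divided into 3 shares of £40,000: Leilani, Kenji, and Hector each take £40,000.

Florian: £190,000; Nikolai: £40,000; Linnea: £40,000; Vikram: £40,000; Lachlan: £30,000; Wyatt: £30,000; Mireille: £30,000; Vidar: £30,000; Yara: £120,000; Leilani: £40,000; Kenji: £40,000; Hector: £40,000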